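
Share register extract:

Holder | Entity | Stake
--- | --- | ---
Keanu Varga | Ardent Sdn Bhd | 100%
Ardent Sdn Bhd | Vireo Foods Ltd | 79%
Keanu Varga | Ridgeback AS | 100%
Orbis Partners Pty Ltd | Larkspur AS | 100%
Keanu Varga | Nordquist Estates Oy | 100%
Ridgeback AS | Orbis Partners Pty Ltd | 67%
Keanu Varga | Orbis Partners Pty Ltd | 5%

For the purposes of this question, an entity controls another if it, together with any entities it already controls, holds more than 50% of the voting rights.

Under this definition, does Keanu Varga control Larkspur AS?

Yes

Keanu holds 100% of Ridgeback, so Keanu controls Ridgeback.
Keanu and Ridgeback together hold 5% + 67% = 72% of Orbis, so Keanu controls Orbis.
Orbis holds 100% of Larkspur, so Keanu controls Larkspur.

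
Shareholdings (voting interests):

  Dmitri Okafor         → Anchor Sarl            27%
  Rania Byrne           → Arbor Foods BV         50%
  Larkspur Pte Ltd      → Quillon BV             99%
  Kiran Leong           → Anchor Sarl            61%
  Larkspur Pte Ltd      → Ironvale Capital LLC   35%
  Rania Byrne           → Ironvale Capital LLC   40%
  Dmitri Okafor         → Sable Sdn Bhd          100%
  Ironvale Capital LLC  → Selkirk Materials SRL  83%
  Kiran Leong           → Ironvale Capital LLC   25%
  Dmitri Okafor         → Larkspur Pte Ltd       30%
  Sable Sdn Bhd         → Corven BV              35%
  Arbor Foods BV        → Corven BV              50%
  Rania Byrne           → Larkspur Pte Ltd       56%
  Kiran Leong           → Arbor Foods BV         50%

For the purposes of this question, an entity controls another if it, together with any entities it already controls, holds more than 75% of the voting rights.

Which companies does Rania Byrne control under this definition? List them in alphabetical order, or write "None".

Rania's largest direct stake is 56% in Larkspur, which does not meet the threshold.

None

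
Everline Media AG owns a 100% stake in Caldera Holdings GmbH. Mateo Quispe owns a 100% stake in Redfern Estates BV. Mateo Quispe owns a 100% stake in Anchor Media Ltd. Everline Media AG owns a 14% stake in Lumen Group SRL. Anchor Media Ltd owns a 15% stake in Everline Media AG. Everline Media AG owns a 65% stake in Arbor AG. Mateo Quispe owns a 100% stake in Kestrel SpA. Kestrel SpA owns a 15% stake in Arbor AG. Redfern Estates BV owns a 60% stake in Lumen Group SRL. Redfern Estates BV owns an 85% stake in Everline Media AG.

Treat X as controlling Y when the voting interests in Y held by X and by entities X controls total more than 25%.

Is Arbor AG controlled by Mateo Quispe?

Mateo holds 100% of Anchor, so Mateo controls Anchor.
Mateo holds 100% of Redfern, so Mateo controls Redfern.
Redfern and Anchor together hold 85% + 15% = 100% of Everline, so Mateo controls Everline.
Mateo holds 100% of Kestrel, so Mateo controls Kestrel.
Everline and Kestrel together hold 65% + 15% = 80% of Arbor, so Mateo controls Arbor.

Yes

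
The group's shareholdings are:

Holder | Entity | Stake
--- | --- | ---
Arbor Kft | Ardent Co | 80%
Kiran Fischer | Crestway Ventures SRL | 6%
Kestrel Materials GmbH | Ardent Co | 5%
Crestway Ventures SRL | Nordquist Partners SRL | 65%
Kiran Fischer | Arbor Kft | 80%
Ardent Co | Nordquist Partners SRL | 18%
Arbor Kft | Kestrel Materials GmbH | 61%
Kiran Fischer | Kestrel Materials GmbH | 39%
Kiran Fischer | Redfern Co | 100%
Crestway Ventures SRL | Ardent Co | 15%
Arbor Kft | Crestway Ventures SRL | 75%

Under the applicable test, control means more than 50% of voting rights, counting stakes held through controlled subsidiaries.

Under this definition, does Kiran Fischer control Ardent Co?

Kiran holds 80% of Arbor, so Kiran controls Arbor.
Arbor and Kiran together hold 75% + 6% = 81% of Crestway, so Kiran controls Crestway.
Arbor and Kiran together hold 61% + 39% = 100% of Kestrel, so Kiran controls Kestrel.
Crestway and Kestrel and Arbor together hold 15% + 5% + 80% = 100% of Ardent, so Kiran controls Ardent.

Yes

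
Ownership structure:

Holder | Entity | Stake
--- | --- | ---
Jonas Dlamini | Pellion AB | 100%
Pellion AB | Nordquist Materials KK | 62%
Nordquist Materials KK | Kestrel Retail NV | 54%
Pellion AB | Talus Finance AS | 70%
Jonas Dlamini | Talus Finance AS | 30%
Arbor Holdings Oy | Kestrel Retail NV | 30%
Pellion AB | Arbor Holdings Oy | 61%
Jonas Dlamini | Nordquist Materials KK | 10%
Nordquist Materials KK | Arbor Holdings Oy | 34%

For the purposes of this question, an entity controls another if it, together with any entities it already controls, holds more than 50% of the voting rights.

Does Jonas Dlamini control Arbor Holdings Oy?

Yes

Jonas holds 100% of Pellion, so Jonas controls Pellion.
Jonas and Pellion together hold 10% + 62% = 72% of Nordquist, so Jonas controls Nordquist.
Nordquist and Pellion together hold 34% + 61% = 95% of Arbor, so Jonas controls Arbor.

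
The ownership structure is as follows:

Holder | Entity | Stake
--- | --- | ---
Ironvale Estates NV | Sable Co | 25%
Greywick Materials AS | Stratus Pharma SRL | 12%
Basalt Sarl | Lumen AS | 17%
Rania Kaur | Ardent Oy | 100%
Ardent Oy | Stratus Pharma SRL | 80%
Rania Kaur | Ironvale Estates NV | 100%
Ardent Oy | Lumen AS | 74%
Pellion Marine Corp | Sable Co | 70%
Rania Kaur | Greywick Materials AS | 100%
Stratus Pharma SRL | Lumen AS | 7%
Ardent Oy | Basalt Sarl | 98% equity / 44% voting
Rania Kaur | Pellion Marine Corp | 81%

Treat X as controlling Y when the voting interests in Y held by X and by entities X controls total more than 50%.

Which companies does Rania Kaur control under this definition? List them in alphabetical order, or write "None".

Ardent Oy, Greywick Materials AS, Ironvale Estates NV, Lumen AS, Pellion Marine Corp, Sable Co, Stratus Pharma SRL

Rania holds 81% of Pellion, so Rania controls Pellion.
Rania holds 100% of Ardent, so Rania controls Ardent.
Rania holds 100% of Greywick, so Rania controls Greywick.
Rania holds 100% of Ironvale, so Rania controls Ironvale.
Ardent and Greywick together hold 80% + 12% = 92% of Stratus, so Rania controls Stratus.
Ironvale and Pellion together hold 25% + 70% = 95% of Sable, so Rania controls Sable.
Ardent and Stratus together hold 74% + 7% = 81% of Lumen, so Rania controls Lumen.
No other company's threshold is met.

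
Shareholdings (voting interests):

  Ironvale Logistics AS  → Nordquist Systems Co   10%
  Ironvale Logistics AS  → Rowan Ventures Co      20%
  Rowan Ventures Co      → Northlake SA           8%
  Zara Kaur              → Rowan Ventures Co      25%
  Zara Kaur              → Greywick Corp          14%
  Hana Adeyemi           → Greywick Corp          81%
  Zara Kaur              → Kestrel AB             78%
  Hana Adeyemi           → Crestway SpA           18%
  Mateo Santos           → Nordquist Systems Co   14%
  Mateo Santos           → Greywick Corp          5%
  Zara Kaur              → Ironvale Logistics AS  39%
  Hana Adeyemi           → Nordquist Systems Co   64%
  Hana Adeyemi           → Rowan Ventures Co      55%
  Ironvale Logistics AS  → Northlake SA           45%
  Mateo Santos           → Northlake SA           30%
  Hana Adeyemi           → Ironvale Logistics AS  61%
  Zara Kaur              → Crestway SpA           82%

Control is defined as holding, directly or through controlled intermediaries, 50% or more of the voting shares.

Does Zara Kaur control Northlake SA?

Zara holds 82% of Crestway, so Zara controls Crestway.
Zara holds 78% of Kestrel, so Zara controls Kestrel.
Neither Zara nor any entity Zara controls holds any voting interest in Northlake.
So Zara does not control Northlake.

No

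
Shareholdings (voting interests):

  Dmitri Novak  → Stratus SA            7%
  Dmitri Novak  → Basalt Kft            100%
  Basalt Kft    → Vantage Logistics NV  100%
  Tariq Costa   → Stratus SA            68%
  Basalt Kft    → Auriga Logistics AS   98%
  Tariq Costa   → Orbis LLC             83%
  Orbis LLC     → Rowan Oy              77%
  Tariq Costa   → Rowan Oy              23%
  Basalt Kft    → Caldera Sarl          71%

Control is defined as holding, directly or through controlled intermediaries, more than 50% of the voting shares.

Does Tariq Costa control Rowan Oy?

Yes

Tariq holds 83% of Orbis, so Tariq controls Orbis.
Orbis and Tariq together hold 77% + 23% = 100% of Rowan, so Tariq controls Rowan.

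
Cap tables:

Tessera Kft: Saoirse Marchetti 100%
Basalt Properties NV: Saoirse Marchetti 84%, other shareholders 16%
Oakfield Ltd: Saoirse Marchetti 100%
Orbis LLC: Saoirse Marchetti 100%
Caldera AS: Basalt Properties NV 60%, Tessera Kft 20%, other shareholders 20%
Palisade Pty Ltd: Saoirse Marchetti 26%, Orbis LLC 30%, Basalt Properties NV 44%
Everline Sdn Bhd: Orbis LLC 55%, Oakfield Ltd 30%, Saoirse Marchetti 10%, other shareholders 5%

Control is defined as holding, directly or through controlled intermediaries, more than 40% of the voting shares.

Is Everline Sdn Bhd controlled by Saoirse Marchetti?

Saoirse holds 100% of Orbis, so Saoirse controls Orbis.
Saoirse holds 100% of Oakfield, so Saoirse controls Oakfield.
Orbis and Oakfield and Saoirse together hold 55% + 30% + 10% = 95% of Everline, so Saoirse controls Everline.

Yes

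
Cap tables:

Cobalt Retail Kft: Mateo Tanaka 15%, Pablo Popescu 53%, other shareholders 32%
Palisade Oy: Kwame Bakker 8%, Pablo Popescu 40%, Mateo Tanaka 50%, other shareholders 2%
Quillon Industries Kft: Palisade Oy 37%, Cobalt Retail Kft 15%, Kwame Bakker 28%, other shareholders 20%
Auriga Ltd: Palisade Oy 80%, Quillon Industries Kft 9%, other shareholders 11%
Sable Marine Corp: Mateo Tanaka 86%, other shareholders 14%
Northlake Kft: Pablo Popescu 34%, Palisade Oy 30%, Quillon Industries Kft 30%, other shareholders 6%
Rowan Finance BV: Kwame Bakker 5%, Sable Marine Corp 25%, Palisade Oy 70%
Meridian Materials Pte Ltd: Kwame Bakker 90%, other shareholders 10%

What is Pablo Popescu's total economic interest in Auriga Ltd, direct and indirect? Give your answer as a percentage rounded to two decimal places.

Pablo reaches Auriga along 3 paths.
Via Palisade: 40% × 80% = 32%.
Via Palisade → Quillon: 40% × 37% × 9% = 1.332%.
Via Cobalt → Quillon: 53% × 15% × 9% = 0.7155%.
Total: 32% + 1.332% + 0.7155% = 34.0475%.
Rounded: 34.05%.

34.05%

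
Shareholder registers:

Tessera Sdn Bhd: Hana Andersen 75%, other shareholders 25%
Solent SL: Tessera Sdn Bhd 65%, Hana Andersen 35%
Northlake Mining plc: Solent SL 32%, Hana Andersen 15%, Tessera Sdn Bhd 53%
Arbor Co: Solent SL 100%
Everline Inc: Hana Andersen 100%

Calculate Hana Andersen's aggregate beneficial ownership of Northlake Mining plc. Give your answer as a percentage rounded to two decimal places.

Hana reaches Northlake along 4 paths.
Via Tessera → Solent: 75% × 65% × 32% = 15.6%.
Via Solent: 35% × 32% = 11.2%.
Direct stake: 15% = 15%.
Via Tessera: 75% × 53% = 39.75%.
Total: 15.6% + 11.2% + 15% + 39.75% = 81.55%.

81.55%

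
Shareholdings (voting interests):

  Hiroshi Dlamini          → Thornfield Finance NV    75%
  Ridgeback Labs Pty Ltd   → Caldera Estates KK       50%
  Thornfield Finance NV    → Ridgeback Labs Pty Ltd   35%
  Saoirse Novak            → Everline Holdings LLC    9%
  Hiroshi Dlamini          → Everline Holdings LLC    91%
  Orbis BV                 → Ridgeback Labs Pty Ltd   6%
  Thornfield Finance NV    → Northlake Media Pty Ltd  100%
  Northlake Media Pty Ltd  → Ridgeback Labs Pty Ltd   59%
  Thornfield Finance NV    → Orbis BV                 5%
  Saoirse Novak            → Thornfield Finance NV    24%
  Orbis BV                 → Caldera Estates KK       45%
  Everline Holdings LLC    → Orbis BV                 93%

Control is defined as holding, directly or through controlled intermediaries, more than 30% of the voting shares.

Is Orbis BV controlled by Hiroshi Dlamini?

Yes

Hiroshi holds 91% of Everline, so Hiroshi controls Everline.
Hiroshi holds 75% of Thornfield, so Hiroshi controls Thornfield.
Thornfield and Everline together hold 5% + 93% = 98% of Orbis, so Hiroshi controls Orbis.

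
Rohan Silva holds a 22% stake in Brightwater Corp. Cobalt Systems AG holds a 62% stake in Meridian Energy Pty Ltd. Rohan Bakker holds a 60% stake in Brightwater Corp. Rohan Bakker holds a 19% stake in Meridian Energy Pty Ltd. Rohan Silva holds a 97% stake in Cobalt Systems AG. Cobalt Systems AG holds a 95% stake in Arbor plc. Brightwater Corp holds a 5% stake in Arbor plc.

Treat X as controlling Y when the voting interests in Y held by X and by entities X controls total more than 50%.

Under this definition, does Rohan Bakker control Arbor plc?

Rohan Bakker holds 60% of Brightwater, so Rohan Bakker controls Brightwater.
In Arbor, Rohan Bakker's side holds only 5%, not > 50%.
So Rohan Bakker does not control Arbor.

No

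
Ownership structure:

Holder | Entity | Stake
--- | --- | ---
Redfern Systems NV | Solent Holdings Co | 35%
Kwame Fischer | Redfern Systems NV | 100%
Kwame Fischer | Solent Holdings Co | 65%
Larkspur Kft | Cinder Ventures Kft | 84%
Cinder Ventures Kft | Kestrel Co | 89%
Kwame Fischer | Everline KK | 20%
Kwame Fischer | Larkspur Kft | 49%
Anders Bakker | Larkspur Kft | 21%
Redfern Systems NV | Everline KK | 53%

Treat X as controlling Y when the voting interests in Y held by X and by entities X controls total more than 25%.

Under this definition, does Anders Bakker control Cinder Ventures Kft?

Anders's largest direct stake is 21% in Larkspur, which does not meet the threshold, so Anders controls no company.
Neither Anders nor any entity Anders controls holds any voting interest in Cinder.
So Anders does not control Cinder.

No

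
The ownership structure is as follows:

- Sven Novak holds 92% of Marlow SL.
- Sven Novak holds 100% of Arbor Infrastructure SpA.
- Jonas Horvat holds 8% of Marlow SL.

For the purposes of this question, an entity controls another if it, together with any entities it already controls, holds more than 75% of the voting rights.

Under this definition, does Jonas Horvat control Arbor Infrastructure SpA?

Jonas's largest direct stake is 8% in Marlow, which does not meet the threshold, so Jonas controls no company.
Neither Jonas nor any entity Jonas controls holds any voting interest in Arbor.
So Jonas does not control Arbor.

No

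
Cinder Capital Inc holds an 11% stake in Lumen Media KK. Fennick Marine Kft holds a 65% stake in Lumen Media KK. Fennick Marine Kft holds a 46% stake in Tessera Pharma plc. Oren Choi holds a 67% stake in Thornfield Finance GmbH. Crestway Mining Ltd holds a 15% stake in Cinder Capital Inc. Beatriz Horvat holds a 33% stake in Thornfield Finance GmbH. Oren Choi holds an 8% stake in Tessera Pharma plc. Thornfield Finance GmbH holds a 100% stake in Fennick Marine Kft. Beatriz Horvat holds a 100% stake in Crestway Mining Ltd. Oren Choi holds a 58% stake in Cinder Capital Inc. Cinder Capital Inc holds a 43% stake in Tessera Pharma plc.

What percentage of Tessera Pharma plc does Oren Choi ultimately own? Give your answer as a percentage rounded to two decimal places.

63.76%

Oren reaches Tessera along 3 paths.
Via Cinder: 58% × 43% = 24.94%.
Direct stake: 8% = 8%.
Via Thornfield → Fennick: 67% × 100% × 46% = 30.82%.
Total: 24.94% + 8% + 30.82% = 63.76%.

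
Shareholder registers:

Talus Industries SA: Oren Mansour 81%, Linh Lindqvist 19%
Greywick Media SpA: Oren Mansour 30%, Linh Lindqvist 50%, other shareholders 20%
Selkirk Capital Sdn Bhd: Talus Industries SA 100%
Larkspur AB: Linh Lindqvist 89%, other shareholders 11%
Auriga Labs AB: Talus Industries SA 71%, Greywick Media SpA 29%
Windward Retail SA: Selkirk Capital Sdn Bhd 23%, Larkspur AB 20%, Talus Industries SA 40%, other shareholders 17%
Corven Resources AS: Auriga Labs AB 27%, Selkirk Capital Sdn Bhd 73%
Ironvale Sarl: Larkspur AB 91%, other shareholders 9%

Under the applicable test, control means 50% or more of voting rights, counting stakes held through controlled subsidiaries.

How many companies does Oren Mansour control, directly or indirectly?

5

Oren holds 81% of Talus, so Oren controls Talus.
Talus holds 100% of Selkirk, so Oren controls Selkirk.
Talus holds 71% of Auriga, so Oren controls Auriga.
Selkirk and Talus together hold 23% + 40% = 63% of Windward, so Oren controls Windward.
Auriga and Selkirk together hold 27% + 73% = 100% of Corven, so Oren controls Corven.
No other company's threshold is met.
Oren controls 5 companies.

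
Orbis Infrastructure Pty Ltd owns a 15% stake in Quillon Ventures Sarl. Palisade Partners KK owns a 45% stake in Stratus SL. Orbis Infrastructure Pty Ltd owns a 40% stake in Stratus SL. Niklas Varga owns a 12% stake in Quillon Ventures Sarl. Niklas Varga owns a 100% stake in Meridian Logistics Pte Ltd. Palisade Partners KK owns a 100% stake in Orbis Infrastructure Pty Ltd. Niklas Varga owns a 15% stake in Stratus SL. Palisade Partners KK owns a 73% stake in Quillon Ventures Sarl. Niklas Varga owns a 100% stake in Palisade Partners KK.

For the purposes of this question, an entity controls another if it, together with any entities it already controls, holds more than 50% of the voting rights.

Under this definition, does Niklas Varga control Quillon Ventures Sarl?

Niklas holds 100% of Palisade, so Niklas controls Palisade.
Palisade holds 100% of Orbis, so Niklas controls Orbis.
Niklas and Orbis and Palisade together hold 12% + 15% + 73% = 100% of Quillon, so Niklas controls Quillon.

Yes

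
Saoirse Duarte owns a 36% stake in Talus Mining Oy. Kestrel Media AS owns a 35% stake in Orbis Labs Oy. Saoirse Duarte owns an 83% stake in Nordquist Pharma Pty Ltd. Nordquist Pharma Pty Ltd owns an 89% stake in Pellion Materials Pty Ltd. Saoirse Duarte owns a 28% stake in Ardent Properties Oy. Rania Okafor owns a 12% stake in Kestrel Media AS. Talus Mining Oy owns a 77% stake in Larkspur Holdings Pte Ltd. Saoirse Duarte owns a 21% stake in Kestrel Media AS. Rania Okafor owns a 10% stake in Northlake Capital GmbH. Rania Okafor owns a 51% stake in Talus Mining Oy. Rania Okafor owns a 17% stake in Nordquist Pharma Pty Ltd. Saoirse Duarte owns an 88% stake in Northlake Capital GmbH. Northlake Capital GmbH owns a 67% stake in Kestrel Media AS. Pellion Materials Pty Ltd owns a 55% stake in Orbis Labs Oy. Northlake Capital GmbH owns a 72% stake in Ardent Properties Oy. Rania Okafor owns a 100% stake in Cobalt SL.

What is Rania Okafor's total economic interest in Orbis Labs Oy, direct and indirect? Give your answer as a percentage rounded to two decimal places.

Rania reaches Orbis along 3 paths.
Via Northlake → Kestrel: 10% × 67% × 35% = 2.345%.
Via Kestrel: 12% × 35% = 4.2%.
Via Nordquist → Pellion: 17% × 89% × 55% = 8.3215%.
Total: 2.345% + 4.2% + 8.3215% = 14.8665%.
Rounded: 14.87%.

14.87%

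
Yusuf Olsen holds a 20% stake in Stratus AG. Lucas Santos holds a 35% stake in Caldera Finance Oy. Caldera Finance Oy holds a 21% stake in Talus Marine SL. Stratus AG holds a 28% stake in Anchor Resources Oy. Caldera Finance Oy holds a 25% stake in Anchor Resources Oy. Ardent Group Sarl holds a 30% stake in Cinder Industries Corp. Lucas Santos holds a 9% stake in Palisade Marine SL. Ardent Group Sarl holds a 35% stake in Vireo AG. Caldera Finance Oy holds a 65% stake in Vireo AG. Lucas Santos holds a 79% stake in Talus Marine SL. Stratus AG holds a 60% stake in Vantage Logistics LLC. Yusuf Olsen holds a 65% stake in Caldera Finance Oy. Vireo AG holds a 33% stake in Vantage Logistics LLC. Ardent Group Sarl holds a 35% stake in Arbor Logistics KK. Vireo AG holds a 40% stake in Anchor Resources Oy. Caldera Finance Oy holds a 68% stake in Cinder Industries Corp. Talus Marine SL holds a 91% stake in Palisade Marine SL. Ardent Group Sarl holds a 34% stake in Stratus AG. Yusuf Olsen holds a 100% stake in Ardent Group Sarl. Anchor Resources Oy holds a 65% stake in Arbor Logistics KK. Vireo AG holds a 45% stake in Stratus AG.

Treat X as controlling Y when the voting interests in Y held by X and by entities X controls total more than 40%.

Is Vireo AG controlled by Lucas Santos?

No

Lucas holds 79% of Talus, so Lucas controls Talus.
Talus and Lucas together hold 91% + 9% = 100% of Palisade, so Lucas controls Palisade.
Neither Lucas nor any entity Lucas controls holds any voting interest in Vireo.
So Lucas does not control Vireo.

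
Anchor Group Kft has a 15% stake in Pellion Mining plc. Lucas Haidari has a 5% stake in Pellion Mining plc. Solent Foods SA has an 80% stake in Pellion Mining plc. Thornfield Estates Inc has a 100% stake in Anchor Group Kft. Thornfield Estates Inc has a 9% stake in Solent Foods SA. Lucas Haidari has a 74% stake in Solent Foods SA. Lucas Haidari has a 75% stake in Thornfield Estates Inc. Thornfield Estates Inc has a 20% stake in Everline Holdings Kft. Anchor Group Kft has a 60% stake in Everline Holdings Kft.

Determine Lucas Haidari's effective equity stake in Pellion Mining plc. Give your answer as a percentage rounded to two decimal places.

Lucas reaches Pellion along 4 paths.
Via Thornfield → Anchor: 75% × 100% × 15% = 11.25%.
Via Thornfield → Solent: 75% × 9% × 80% = 5.4%.
Via Solent: 74% × 80% = 59.2%.
Direct stake: 5% = 5%.
Total: 11.25% + 5.4% + 59.2% + 5% = 80.85%.

80.85%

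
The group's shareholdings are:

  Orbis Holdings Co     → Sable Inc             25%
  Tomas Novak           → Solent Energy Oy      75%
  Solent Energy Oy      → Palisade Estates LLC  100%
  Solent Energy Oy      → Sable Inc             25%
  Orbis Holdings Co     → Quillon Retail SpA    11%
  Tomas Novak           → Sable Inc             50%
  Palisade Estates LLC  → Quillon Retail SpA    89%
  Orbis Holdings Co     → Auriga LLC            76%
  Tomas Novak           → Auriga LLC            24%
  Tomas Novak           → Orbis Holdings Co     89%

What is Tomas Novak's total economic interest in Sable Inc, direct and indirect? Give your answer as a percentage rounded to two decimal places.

Tomas reaches Sable along 3 paths.
Via Solent: 75% × 25% = 18.75%.
Via Orbis: 89% × 25% = 22.25%.
Direct stake: 50% = 50%.
Total: 18.75% + 22.25% + 50% = 91%.
Rounded: 91.00%.

91.00%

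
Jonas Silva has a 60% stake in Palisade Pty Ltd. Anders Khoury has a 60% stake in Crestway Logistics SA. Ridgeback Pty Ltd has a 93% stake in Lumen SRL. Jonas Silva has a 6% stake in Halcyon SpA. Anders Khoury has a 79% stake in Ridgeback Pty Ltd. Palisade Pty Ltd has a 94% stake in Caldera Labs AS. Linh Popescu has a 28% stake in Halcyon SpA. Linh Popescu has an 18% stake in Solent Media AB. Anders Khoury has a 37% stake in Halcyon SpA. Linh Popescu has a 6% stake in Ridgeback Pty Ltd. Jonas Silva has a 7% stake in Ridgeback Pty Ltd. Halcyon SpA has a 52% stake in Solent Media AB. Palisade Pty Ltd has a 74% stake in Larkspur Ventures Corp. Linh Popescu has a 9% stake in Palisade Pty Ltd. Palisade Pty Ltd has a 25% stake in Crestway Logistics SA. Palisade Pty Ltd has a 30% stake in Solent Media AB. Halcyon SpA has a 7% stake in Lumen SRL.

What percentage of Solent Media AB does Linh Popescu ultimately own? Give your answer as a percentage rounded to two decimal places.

35.26%

Linh reaches Solent along 3 paths.
Via Palisade: 9% × 30% = 2.7%.
Via Halcyon: 28% × 52% = 14.56%.
Direct stake: 18% = 18%.
Total: 2.7% + 14.56% + 18% = 35.26%.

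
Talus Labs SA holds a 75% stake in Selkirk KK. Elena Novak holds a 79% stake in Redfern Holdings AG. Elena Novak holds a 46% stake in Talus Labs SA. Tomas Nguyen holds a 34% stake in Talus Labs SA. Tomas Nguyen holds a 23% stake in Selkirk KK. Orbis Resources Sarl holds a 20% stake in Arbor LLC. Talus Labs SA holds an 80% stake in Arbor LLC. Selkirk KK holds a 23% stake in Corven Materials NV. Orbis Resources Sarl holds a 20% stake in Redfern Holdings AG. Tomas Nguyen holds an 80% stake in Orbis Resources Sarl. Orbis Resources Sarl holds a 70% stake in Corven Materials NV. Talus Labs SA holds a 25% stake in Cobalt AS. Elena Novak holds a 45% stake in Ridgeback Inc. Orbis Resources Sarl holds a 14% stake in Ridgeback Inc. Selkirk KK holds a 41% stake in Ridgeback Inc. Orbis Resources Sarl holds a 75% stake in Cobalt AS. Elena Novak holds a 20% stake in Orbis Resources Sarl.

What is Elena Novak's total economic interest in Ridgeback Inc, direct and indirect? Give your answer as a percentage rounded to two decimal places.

Elena reaches Ridgeback along 3 paths.
Via Orbis: 20% × 14% = 2.8%.
Direct stake: 45% = 45%.
Via Talus → Selkirk: 46% × 75% × 41% = 14.145%.
Total: 2.8% + 45% + 14.145% = 61.945%.
Rounded: 61.95%.

61.95%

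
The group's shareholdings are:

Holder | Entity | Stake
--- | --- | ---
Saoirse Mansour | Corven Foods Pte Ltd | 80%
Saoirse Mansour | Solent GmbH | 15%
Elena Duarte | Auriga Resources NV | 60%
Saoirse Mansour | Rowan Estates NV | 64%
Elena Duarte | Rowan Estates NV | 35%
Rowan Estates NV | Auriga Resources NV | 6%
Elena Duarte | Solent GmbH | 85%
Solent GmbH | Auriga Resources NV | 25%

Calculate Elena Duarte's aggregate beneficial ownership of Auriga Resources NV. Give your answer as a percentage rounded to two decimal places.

83.35%

Elena reaches Auriga along 3 paths.
Via Solent: 85% × 25% = 21.25%.
Direct stake: 60% = 60%.
Via Rowan: 35% × 6% = 2.1%.
Total: 21.25% + 60% + 2.1% = 83.35%.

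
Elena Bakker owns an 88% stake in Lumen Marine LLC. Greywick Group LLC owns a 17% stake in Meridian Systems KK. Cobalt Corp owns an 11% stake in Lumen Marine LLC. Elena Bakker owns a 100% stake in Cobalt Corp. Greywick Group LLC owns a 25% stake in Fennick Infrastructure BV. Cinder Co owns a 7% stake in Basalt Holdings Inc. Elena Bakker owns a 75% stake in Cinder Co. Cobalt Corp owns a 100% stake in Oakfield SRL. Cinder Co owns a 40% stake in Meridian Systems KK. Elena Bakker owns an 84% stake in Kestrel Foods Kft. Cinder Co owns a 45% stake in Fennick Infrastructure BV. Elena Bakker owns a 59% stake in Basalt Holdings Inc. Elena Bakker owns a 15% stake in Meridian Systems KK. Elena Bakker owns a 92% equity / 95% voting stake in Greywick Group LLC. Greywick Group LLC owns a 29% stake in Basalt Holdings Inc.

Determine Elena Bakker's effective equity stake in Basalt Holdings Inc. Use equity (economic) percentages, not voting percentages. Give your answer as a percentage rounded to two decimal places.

90.93%

Elena reaches Basalt along 3 paths.
Direct stake: 59% = 59%.
Via Greywick: 92% × 29% = 26.68%.
Via Cinder: 75% × 7% = 5.25%.
Total: 59% + 26.68% + 5.25% = 90.93%.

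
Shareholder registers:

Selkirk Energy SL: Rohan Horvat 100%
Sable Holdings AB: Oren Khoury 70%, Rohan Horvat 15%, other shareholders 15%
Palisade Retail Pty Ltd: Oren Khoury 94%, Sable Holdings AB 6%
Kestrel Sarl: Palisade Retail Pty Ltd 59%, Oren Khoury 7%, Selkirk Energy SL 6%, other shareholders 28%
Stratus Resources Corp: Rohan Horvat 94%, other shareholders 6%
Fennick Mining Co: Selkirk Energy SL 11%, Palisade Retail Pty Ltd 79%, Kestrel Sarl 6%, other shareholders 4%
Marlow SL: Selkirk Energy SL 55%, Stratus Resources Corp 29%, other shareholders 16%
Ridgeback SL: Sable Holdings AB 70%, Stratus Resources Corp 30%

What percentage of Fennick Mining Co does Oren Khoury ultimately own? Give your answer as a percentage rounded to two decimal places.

Oren reaches Fennick along 5 paths.
Via Palisade: 94% × 79% = 74.26%.
Via Sable → Palisade: 70% × 6% × 79% = 3.318%.
Via Palisade → Kestrel: 94% × 59% × 6% = 3.3276%.
Via Sable → Palisade → Kestrel: 70% × 6% × 59% × 6% = 0.14868%.
Via Kestrel: 7% × 6% = 0.42%.
Total: 74.26% + 3.318% + 3.3276% + 0.14868% + 0.42% = 81.47428%.
Rounded: 81.47%.

81.47%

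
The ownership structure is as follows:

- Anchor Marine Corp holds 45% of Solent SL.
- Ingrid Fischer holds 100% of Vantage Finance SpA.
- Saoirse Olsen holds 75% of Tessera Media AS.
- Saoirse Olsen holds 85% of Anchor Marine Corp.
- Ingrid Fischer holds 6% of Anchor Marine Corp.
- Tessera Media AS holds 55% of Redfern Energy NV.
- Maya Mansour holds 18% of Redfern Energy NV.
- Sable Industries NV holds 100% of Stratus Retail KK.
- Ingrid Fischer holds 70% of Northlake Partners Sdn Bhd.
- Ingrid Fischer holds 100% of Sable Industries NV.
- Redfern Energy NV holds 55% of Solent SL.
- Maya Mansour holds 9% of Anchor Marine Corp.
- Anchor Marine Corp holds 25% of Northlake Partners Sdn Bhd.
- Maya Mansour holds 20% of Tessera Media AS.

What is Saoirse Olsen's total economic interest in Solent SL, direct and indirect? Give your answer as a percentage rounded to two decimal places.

Saoirse reaches Solent along 2 paths.
Via Tessera → Redfern: 75% × 55% × 55% = 22.6875%.
Via Anchor: 85% × 45% = 38.25%.
Total: 22.6875% + 38.25% = 60.9375%.
Rounded: 60.94%.

60.94%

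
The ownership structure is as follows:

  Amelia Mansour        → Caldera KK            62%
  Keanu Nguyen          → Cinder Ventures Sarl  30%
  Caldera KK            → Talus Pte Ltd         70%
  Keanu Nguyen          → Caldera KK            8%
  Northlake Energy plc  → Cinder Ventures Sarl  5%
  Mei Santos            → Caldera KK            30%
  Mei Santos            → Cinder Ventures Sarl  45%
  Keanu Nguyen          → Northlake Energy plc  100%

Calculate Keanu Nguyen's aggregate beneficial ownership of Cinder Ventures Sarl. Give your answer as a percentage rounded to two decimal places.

Keanu reaches Cinder along 2 paths.
Via Northlake: 100% × 5% = 5%.
Direct stake: 30% = 30%.
Total: 5% + 30% = 35%.
Rounded: 35.00%.

35.00%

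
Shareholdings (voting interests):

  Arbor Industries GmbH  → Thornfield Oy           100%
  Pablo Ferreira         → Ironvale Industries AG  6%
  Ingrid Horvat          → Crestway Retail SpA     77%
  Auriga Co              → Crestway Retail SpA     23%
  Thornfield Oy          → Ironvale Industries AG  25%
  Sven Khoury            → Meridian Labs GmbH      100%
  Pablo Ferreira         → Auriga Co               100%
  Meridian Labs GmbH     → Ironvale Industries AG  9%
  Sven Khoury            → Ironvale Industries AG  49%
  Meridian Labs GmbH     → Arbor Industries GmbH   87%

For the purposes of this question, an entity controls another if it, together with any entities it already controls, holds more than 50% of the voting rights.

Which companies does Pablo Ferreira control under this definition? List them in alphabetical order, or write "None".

Pablo holds 100% of Auriga, so Pablo controls Auriga.
No other company's threshold is met.

Auriga Co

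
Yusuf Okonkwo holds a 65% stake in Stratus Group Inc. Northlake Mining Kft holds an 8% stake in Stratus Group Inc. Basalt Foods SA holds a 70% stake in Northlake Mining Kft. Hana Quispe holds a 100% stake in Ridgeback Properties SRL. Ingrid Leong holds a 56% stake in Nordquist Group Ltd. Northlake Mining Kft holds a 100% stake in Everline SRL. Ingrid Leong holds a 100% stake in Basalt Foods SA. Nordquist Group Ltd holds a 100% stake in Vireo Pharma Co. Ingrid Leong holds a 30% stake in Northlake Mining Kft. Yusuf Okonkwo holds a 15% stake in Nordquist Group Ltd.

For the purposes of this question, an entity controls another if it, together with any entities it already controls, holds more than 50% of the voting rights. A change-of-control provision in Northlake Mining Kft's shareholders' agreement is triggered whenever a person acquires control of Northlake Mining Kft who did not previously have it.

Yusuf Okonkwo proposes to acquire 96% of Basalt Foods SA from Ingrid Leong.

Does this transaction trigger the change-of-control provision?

Yes

The purchase adds only to Yusuf's holdings (Ingrid's stake shrinks), so Yusuf is the only person who could newly come to control Northlake.
Yusuf holds 65% of Stratus, so Yusuf controls Stratus.
Neither Yusuf nor any entity Yusuf controls holds any voting interest in Northlake.
So before the transaction, Yusuf does not control Northlake.
After the purchase, Yusuf holds 96% of Basalt directly, and Ingrid's stake falls to 4%.
Yusuf holds 96% of Basalt, so Yusuf controls Basalt.
Basalt holds 70% of Northlake, so Yusuf controls Northlake.
Yusuf did not control Northlake before and does after, so the clause is triggered.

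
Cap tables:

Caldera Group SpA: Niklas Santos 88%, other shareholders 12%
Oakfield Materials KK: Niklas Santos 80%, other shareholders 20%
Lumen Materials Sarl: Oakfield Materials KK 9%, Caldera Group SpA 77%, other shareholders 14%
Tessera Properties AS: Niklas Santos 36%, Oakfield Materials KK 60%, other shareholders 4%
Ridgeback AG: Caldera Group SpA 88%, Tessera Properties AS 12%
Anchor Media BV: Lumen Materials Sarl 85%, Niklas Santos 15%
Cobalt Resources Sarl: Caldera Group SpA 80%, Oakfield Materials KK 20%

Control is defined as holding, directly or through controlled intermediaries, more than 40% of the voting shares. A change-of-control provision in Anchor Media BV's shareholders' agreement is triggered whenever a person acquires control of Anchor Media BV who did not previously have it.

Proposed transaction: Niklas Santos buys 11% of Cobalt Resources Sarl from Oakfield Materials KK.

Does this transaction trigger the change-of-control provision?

No

The purchase adds only to Niklas's holdings (Oakfield's stake shrinks), so Niklas is the only person who could newly come to control Anchor.
Niklas holds 88% of Caldera, so Niklas controls Caldera.
Niklas holds 80% of Oakfield, so Niklas controls Oakfield.
Oakfield and Caldera together hold 9% + 77% = 86% of Lumen, so Niklas controls Lumen.
Lumen and Niklas together hold 85% + 15% = 100% of Anchor, so Niklas controls Anchor.
So Niklas already controls Anchor before the transaction.
After the purchase, Niklas holds 11% of Cobalt directly, and Oakfield's stake falls to 9%.
Niklas controlled Anchor already, so this is not a new person acquiring control; every other person's position is unchanged or reduced.
No new person acquires control, so the clause is not triggered.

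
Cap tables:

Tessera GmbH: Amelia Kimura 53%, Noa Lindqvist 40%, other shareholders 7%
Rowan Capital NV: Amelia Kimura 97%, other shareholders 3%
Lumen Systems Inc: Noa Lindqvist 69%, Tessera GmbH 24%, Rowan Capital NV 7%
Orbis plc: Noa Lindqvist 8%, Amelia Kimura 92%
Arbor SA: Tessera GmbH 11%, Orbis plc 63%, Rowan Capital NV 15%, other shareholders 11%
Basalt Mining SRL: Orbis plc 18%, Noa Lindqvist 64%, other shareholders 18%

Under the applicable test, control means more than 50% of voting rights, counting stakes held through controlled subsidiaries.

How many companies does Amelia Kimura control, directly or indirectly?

Amelia holds 53% of Tessera, so Amelia controls Tessera.
Amelia holds 97% of Rowan, so Amelia controls Rowan.
Amelia holds 92% of Orbis, so Amelia controls Orbis.
Tessera and Orbis and Rowan together hold 11% + 63% + 15% = 89% of Arbor, so Amelia controls Arbor.
No other company's threshold is met.
Amelia controls 4 companies.

4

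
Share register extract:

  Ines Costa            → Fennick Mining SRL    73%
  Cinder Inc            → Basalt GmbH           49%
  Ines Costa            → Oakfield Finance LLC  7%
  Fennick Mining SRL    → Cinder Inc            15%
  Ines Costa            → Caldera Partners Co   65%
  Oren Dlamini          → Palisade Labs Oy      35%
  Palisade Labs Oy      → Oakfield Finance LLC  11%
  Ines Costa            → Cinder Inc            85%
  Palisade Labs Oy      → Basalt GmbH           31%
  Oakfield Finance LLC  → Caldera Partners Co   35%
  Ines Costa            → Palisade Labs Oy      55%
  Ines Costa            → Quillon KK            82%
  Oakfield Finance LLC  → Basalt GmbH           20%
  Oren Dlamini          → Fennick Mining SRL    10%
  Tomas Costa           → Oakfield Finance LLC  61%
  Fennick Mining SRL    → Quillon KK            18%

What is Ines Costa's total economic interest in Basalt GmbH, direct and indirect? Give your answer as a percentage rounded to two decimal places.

66.68%

Ines reaches Basalt along 5 paths.
Via Palisade: 55% × 31% = 17.05%.
Via Fennick → Cinder: 73% × 15% × 49% = 5.3655%.
Via Cinder: 85% × 49% = 41.65%.
Via Oakfield: 7% × 20% = 1.4%.
Via Palisade → Oakfield: 55% × 11% × 20% = 1.21%.
Total: 17.05% + 5.3655% + 41.65% + 1.4% + 1.21% = 66.6755%.
Rounded: 66.68%.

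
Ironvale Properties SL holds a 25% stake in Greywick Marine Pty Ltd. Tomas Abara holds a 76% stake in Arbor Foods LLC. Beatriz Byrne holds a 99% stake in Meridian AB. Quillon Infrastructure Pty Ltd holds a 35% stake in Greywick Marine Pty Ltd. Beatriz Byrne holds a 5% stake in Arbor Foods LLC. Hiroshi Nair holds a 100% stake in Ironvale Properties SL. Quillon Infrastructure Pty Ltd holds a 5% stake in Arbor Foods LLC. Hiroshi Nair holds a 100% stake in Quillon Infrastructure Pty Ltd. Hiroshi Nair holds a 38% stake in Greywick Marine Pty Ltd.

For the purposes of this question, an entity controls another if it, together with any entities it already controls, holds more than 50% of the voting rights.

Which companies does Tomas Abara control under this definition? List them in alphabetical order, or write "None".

Arbor Foods LLC

Tomas holds 76% of Arbor, so Tomas controls Arbor.
No other company's threshold is met.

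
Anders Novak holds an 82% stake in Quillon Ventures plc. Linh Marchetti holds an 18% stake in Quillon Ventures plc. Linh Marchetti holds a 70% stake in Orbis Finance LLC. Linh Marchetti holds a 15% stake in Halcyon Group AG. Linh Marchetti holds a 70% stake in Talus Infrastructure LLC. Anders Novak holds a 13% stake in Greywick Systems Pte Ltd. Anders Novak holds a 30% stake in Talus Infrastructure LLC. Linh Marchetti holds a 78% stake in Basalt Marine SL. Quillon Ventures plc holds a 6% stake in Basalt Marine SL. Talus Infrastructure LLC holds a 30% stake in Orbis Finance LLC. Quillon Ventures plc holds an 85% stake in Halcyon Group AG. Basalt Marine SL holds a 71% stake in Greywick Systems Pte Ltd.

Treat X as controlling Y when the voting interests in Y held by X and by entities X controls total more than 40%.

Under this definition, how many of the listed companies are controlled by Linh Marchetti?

Linh holds 70% of Talus, so Linh controls Talus.
Linh holds 78% of Basalt, so Linh controls Basalt.
Talus and Linh together hold 30% + 70% = 100% of Orbis, so Linh controls Orbis.
Basalt holds 71% of Greywick, so Linh controls Greywick.
No other company's threshold is met.
Linh controls 4 companies.

4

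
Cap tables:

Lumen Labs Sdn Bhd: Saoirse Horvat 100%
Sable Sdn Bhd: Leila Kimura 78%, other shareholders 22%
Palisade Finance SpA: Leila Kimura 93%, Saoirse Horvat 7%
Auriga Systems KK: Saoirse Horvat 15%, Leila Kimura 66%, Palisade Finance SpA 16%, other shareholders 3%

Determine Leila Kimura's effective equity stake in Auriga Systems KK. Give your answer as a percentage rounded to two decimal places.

80.88%

Leila reaches Auriga along 2 paths.
Direct stake: 66% = 66%.
Via Palisade: 93% × 16% = 14.88%.
Total: 66% + 14.88% = 80.88%.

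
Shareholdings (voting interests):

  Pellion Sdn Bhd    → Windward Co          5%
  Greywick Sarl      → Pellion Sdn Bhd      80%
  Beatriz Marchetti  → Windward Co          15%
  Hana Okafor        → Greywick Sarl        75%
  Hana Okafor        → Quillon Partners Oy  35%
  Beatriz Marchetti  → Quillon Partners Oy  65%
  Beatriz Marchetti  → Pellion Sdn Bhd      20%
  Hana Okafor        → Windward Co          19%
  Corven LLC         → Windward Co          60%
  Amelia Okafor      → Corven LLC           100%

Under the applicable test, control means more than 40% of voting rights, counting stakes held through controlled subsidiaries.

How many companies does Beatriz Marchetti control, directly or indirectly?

Beatriz holds 65% of Quillon, so Beatriz controls Quillon.
No other company's threshold is met.
Beatriz controls 1 company.

1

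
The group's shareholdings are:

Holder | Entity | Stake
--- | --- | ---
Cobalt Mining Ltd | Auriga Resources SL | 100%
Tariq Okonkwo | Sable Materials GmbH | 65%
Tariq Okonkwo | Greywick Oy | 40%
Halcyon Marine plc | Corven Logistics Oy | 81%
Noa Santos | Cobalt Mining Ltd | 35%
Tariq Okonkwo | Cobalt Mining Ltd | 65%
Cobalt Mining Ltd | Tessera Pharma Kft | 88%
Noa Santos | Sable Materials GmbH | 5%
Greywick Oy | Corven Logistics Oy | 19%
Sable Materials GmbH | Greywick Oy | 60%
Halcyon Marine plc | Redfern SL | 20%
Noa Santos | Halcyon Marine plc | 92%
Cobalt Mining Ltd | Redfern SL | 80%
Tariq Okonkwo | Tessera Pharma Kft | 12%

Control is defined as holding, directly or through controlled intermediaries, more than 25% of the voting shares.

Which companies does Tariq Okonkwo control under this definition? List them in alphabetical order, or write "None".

Auriga Resources SL, Cobalt Mining Ltd, Greywick Oy, Redfern SL, Sable Materials GmbH, Tessera Pharma Kft

Tariq holds 65% of Cobalt, so Tariq controls Cobalt.
Tariq holds 65% of Sable, so Tariq controls Sable.
Sable and Tariq together hold 60% + 40% = 100% of Greywick, so Tariq controls Greywick.
Cobalt holds 80% of Redfern, so Tariq controls Redfern.
Cobalt and Tariq together hold 88% + 12% = 100% of Tessera, so Tariq controls Tessera.
Cobalt holds 100% of Auriga, so Tariq controls Auriga.
No other company's threshold is met.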